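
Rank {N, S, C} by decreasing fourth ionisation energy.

Consider each +3 ion: N³⁺ still has 2 valence electrons; S³⁺ still has 3 valence electrons; C³⁺ still has 1 valence electron.
All are still removing valence electrons, so compare the +3 ions as you would atoms: IE_4 generally rises across a period (higher Z_eff) and falls down a group (larger shell), subject to the usual subshell exceptions.
Valence configurations: N³⁺ [He]2s², S³⁺ [Ne]3s²3p¹, C³⁺ [He]2s¹.
The numbers (kJ/mol): N 7475, S 4556, C 6223.
So the fourth ionization energies run S < C < N.

N, C, S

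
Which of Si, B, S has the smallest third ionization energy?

After 2 electrons have been removed, what remains? Si²⁺ still has 2 valence electrons; B²⁺ still has 1 valence electron; S²⁺ still has 4 valence electrons.
All are still removing valence electrons, so compare the +2 ions as you would atoms: IE_3 generally rises across a period (higher Z_eff) and falls down a group (larger shell), subject to the usual subshell exceptions.
Valence configurations: Si²⁺ [Ne]3s², B²⁺ [He]2s¹, S²⁺ [Ne]3s²3p².
The numbers (kJ/mol): Si 3232, B 3660, S 3357.
Putting it together, IE_3: Si < S < B.

Si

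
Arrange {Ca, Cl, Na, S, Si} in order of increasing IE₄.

Consider each +3 ion: Ca³⁺ is already 1 electron into the core; Cl³⁺ still has 4 valence electrons; Na³⁺ is already 2 electrons into the core; S³⁺ still has 3 valence electrons; Si³⁺ still has 1 valence electron.
Core electrons are held far more tightly than valence electrons, so Ca and Na top the IE_4 order.
Valence configurations: Cl³⁺ [Ne]3s²3p², S³⁺ [Ne]3s²3p¹, Si³⁺ [Ne]3s¹.
The numbers (kJ/mol): Ca 6491, Cl 5159, Na 9543, S 4556, Si 4356.
Overall IE_4 order: Si < S < Cl < Ca < Na.

Si, S, Cl, Ca, Na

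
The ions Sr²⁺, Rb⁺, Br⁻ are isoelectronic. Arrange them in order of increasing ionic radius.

All of these have 36 electrons, so size is governed by nuclear charge alone: the more protons, the stronger the pull on the same electron cloud, and the smaller the ion.
Nuclear charges: Sr²⁺ (Z=38), Rb⁺ (Z=37), Br⁻ (Z=35).
Smallest to largest: Sr²⁺ < Rb⁺ < Br⁻.

Sr²⁺ < Rb⁺ < Br⁻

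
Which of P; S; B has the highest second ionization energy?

B

IE_2 is the cost of taking one more electron from the +1 cation: P⁺ still has 4 valence electrons; S⁺ still has 5 valence electrons; B⁺ still has 2 valence electrons.
All are still removing valence electrons, so compare the +1 ions as you would atoms: IE_2 generally rises across a period (higher Z_eff) and falls down a group (larger shell), subject to the usual subshell exceptions.
Valence configurations: P⁺ [Ne]3s²3p², S⁺ [Ne]3s²3p³, B⁺ [He]2s².
The numbers (kJ/mol): P 1907, S 2252, B 2427.
Putting it together, IE_2: P < S < B.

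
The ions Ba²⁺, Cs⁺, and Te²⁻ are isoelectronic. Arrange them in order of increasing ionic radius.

Ba²⁺ < Cs⁺ < Te²⁻

All of these have 54 electrons, so size is governed by nuclear charge alone: the more protons, the stronger the pull on the same electron cloud, and the smaller the ion.
Nuclear charges: Ba²⁺ (Z=56), Cs⁺ (Z=55), Te²⁻ (Z=52).
Smallest to largest: Ba²⁺ < Cs⁺ < Te²⁻.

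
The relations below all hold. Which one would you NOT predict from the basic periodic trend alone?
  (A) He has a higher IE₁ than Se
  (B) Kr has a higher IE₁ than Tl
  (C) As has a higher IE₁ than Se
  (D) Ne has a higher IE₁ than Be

(C)

The general trend: IE₁ increases across a period and decreases down a group.
(A) He (period 1, group 18) vs Se (period 4, group 16): the stated order agrees with the simple trend.
(B) Kr (period 4, group 18) vs Tl (period 6, group 13): the stated order agrees with the simple trend.
(C) As (period 4, group 15) vs Se (period 4, group 16): the stated order contradicts the simple trend.
(D) Ne (period 2, group 18) vs Be (period 2, group 2): the stated order agrees with the simple trend.
The exception is (C): Se (4p⁴) ionizes more easily than half-filled As (4p³).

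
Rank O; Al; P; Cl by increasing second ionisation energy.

Consider each +1 ion: O⁺ still has 5 valence electrons; Al⁺ still has 2 valence electrons; P⁺ still has 4 valence electrons; Cl⁺ still has 6 valence electrons.
All are still removing valence electrons, so compare the +1 ions as you would atoms: IE_2 generally rises across a period (higher Z_eff) and falls down a group (larger shell), subject to the usual subshell exceptions.
Valence configurations: O⁺ [He]2s²2p³, Al⁺ [Ne]3s², P⁺ [Ne]3s²3p², Cl⁺ [Ne]3s²3p⁴.
The numbers (kJ/mol): O 3388, Al 1817, P 1907, Cl 2298.
Overall IE_2 order: Al < P < Cl < O.

Al < P < Cl < O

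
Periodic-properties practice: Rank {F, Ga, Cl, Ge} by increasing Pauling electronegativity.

F is in period 2, group 17; Cl is in period 3, group 17; Ga is in period 4, group 13; Ge is in period 4, group 14.
Electronegativity increases across a period and decreases down a group, tracking effective nuclear charge and atomic size.
These span different periods and groups, so the two trends combine.
Ge > Ga: both are in period 4; the period trend gives Ge the larger value.
Cl > Ge: both effects reinforce here, so Cl is clearly the higher of the two.
F > Cl: they share group 17; the group trend gives F the larger value.
For reference (Pauling): F 3.98, Cl 3.16, Ga 1.81, Ge 2.01.
So from lowest to highest: Ga < Ge < Cl < F.

Ga < Ge < Cl < F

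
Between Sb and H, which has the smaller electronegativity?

Sb

H is in period 1, group 1; Sb is in period 5, group 15.
Atoms toward the upper right of the periodic table pull bonding electrons most strongly.
Here both period and group differ, so the two effects have to be weighed against each other.
H > Sb: period and group pull opposite ways; the down-group shift dominates (2.20 vs 2.05).
Approximate values (Pauling): H 2.20, Sb 2.05.
So Sb has the smaller electronegativity (Sb < H).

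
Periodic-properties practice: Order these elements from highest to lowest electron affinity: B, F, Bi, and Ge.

F > Ge > Bi > B

Adding an electron releases more energy for atoms nearer the top right (short of the noble gases).
These span different periods and groups, so the two trends combine.
Bi > B: the two effects oppose for this pair; the across-period effect wins (91 vs 27 kJ/mol).
Ge > Bi: the two effects oppose for this pair; the down-group effect wins (119 vs 91 kJ/mol).
F > Ge: both effects reinforce here, so F is clearly the higher of the two.
For reference (kJ/mol): B 27, F 328, Ge 119, Bi 91.
So from highest to lowest: F > Ge > Bi > B.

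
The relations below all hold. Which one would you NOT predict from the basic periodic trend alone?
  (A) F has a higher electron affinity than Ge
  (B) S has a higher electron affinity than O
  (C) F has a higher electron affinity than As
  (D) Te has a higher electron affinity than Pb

The general trend: electron affinity increases across a period and decreases down a group.
(A) F (period 2, group 17) vs Ge (period 4, group 14): the stated order agrees with the simple trend.
(B) S (period 3, group 16) vs O (period 2, group 16): the stated order contradicts the simple trend.
(C) F (period 2, group 17) vs As (period 4, group 15): the stated order agrees with the simple trend.
(D) Te (period 5, group 16) vs Pb (period 6, group 14): the stated order agrees with the simple trend.
The exception is (B): the compact 2p subshell of O repels the added electron more than S's larger 3p does.

(B)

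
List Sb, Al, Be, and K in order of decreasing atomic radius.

K > Sb > Al > Be

Be is in period 2, group 2; Al is in period 3, group 13; K is in period 4, group 1; Sb is in period 5, group 15.
Across a period the added protons contract the valence shell; down a group each new principal shell makes the atom larger.
These span different periods and groups, so the two trends combine.
Al > Be: period and group pull opposite ways; the down-group shift dominates (126 vs 102 pm).
Sb > Al: the two effects oppose for this pair; the down-group effect wins (140 vs 126 pm).
K > Sb: period and group pull opposite ways; the across-period shift dominates (196 vs 140 pm).
Approximate values (pm): Be 102, Al 126, K 196, Sb 140.
So from largest to smallest: K > Sb > Al > Be.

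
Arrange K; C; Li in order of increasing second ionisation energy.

C < K < Li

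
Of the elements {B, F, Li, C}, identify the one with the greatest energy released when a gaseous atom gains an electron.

F

Li is in period 2, group 1; B is in period 2, group 13; C is in period 2, group 14; F is in period 2, group 17.
Electron affinity generally becomes more exothermic across a period toward the halogens and less exothermic down a group.
All lie in period 2; the across-period trend (electron affinity increases left to right) applies, with the exception below.
Note the exception: Li has a higher electron affinity than B, contrary to the simple trend — B's ns²np¹ configuration gives only a small electron affinity — the sparsely filled np subshell binds an added electron weakly.
Approximate values (kJ/mol): Li 60, B 27, C 122, F 328.
The greatest energy released when a gaseous atom gains an electron among these belongs to F.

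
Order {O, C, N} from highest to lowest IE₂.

O > N > C

Consider each +1 ion: O⁺ still has 5 valence electrons; C⁺ still has 3 valence electrons; N⁺ still has 4 valence electrons.
All are still removing valence electrons, so compare the +1 ions as you would atoms: IE_2 generally rises across a period (higher Z_eff) and falls down a group (larger shell), subject to the usual subshell exceptions.
Valence configurations: O⁺ [He]2s²2p³, C⁺ [He]2s²2p¹, N⁺ [He]2s²2p².
Tabulated IE_2 (kJ/mol): O 3388, C 2353, N 2856.
Putting it together, IE_2: C < N < O.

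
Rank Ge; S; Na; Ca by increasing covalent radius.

Na is in period 3, group 1; S is in period 3, group 16; Ca is in period 4, group 2; Ge is in period 4, group 14.
Across a period the added protons contract the valence shell; down a group each new principal shell makes the atom larger.
Here both period and group differ, so the two effects have to be weighed against each other.
Ge > S: both effects reinforce here, so Ge is clearly the larger of the two.
Na > Ge: the two effects oppose for this pair; the across-period effect wins (155 vs 121 pm).
Ca > Na: period and group pull opposite ways; the down-group shift dominates (171 vs 155 pm).
Tabulated atomic radius (pm): Na 155, S 103, Ca 171, Ge 121.
So from smallest to largest: S < Ge < Na < Ca.

S < Ge < Na < Ca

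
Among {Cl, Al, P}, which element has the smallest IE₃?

Al

IE_3 is the cost of taking one more electron from the +2 cation: Cl²⁺ still has 5 valence electrons; Al²⁺ still has 1 valence electron; P²⁺ still has 3 valence electrons.
All are still removing valence electrons, so compare the +2 ions as you would atoms: IE_3 generally rises across a period (higher Z_eff) and falls down a group (larger shell), subject to the usual subshell exceptions.
Valence configurations: Cl²⁺ [Ne]3s²3p³, Al²⁺ [Ne]3s¹, P²⁺ [Ne]3s²3p¹.
Tabulated IE_3 (kJ/mol): Cl 3822, Al 2745, P 2914.
Putting it together, IE_3: Al < P < Cl.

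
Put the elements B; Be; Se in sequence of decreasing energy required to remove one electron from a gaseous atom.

First ionization energy rises across a period (greater Z_eff holds electrons more tightly) and falls down a group (valence electrons are farther from the nucleus).
These span different periods and groups, so the two trends combine.
Be > B: this pair runs against the simple trend — see the exception note.
Se > Be: period and group pull opposite ways; the across-period shift dominates (941 vs 900 kJ/mol).
Note the exception: Be has a higher first ionization energy than B, contrary to the simple trend — removing B's lone 2p electron is easier than breaking Be's filled 2s².
For reference (kJ/mol): Be 900, B 801, Se 941.
So from highest to lowest: Se > Be > B.

Se > Be > B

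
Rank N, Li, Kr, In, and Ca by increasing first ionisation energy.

Li is in period 2, group 1; N is in period 2, group 15; Ca is in period 4, group 2; Kr is in period 4, group 18; In is in period 5, group 13.
Removing the outermost electron gets harder across a period and easier down a group.
Neither a single period nor a single group — weigh both effects.
In > Li: period and group pull opposite ways; the across-period shift dominates (558 vs 520 kJ/mol).
Ca > In: the two effects oppose for this pair; the down-group effect wins (590 vs 558 kJ/mol).
Kr > Ca: Kr lies to the right of Ca in period 4, so the across-period effect alone puts Kr higher.
N > Kr: the two effects oppose for this pair; the down-group effect wins (1402 vs 1351 kJ/mol).
Approximate values (kJ/mol): Li 520, N 1402, Ca 590, Kr 1351, In 558.
So from lowest to highest: Li < In < Ca < Kr < N.

Li < In < Ca < Kr < N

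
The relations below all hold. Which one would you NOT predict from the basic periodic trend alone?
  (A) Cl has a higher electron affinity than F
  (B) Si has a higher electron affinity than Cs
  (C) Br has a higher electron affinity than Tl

The general trend: electron affinity increases across a period and decreases down a group.
(A) Cl (period 3, group 17) vs F (period 2, group 17): the stated order contradicts the simple trend.
(B) Si (period 3, group 14) vs Cs (period 6, group 1): the stated order agrees with the simple trend.
(C) Br (period 4, group 17) vs Tl (period 6, group 13): the stated order agrees with the simple trend.
The exception is (A): F's small 2p subshell makes the incoming electron feel strong e⁻–e⁻ repulsion, so Cl actually releases more energy on gaining an electron.

(A)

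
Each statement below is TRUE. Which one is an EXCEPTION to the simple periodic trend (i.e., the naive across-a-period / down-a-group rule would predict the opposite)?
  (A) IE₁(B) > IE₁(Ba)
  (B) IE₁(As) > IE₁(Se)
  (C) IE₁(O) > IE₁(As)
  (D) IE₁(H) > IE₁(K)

(B)

The general trend: first ionization energy increases across a period and decreases down a group.
(A) B (period 2, group 13) vs Ba (period 6, group 2): the stated order agrees with the simple trend.
(B) As (period 4, group 15) vs Se (period 4, group 16): the stated order contradicts the simple trend.
(C) O (period 2, group 16) vs As (period 4, group 15): the stated order agrees with the simple trend.
(D) H (period 1, group 1) vs K (period 4, group 1): the stated order agrees with the simple trend.
The exception is (B): Se (4p⁴) ionizes more easily than half-filled As (4p³).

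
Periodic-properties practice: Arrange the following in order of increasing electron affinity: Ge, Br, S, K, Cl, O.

K < Ge < O < S < Br < Cl

Atoms with high Z_eff and room in the valence shell (especially the halogens) have the most exothermic electron affinities.
Neither a single period nor a single group — weigh both effects.
Ge > K: both are in period 4; the period trend gives Ge the larger value.
O > Ge: relative to Ge, both the across-period and down-group shifts push O's electron affinity up.
S > O: this pair runs against the simple trend — see the exception note.
Br > S: the two effects oppose for this pair; the across-period effect wins (325 vs 200 kJ/mol).
Cl > Br: they share group 17; the group trend gives Cl the larger value.
Note the exception: S has a higher electron affinity than O, contrary to the simple trend — the compact 2p subshell of O repels the added electron more than S's larger 3p does.
Tabulated electron affinity (kJ/mol): O 141, S 200, Cl 349, K 48, Ge 119, Br 325.
So from lowest to highest: K < Ge < O < S < Br < Cl.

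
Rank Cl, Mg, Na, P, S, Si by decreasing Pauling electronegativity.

Cl, S, P, Si, Mg, Na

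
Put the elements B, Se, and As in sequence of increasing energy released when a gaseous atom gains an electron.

B < As < Se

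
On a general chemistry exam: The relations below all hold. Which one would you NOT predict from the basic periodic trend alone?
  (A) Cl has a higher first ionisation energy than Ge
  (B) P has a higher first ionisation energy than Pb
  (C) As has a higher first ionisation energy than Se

(C)

The general trend: first ionisation energy increases across a period and decreases down a group.
(A) Cl (period 3, group 17) vs Ge (period 4, group 14): the stated order agrees with the simple trend.
(B) P (period 3, group 15) vs Pb (period 6, group 14): the stated order agrees with the simple trend.
(C) As (period 4, group 15) vs Se (period 4, group 16): the stated order contradicts the simple trend.
The exception is (C): Se (4p⁴) ionizes more easily than half-filled As (4p³).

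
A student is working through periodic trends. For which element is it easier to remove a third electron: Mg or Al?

Al

The third ionization energy removes an electron from the +2 ion. For each element: Mg²⁺ is the bare [Ne] core; Al²⁺ still has 1 valence electron.
Core electrons are held far more tightly than valence electrons, so Mg tops the IE_3 order.
Tabulated IE_3 (kJ/mol): Mg 7733, Al 2745.
Overall IE_3 order: Al < Mg.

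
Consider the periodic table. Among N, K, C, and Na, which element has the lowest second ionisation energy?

IE_2 is the cost of taking one more electron from the +1 cation: N⁺ still has 4 valence electrons; K⁺ is the bare [Ar] core; C⁺ still has 3 valence electrons; Na⁺ is the bare [Ne] core.
Pulling an electron out of a noble-gas core costs far more than removing a remaining valence electron, so K and Na sit at the high end of IE_2.
Valence configurations: N⁺ [He]2s²2p², C⁺ [He]2s²2p¹.
Approximate IE_2 values (kJ/mol): N 2856, K 3052, C 2353, Na 4562.
Overall IE_2 order: C < N < K < Na.

C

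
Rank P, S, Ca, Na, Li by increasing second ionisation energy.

Ca, P, S, Na, Li

IE_2 is the cost of taking one more electron from the +1 cation: P⁺ still has 4 valence electrons; S⁺ still has 5 valence electrons; Ca⁺ still has 1 valence electron; Na⁺ is the bare [Ne] core; Li⁺ is the bare [He] core.
Breaking into a closed-shell core is much more expensive than removing a leftover valence electron — Na and Li have the largest IE_2 here.
Valence configurations: P⁺ [Ne]3s²3p², S⁺ [Ne]3s²3p³, Ca⁺ [Ar]4s¹.
Tabulated IE_2 (kJ/mol): P 1907, S 2252, Ca 1145, Na 4562, Li 7298.
Overall IE_2 order: Ca < P < S < Na < Li.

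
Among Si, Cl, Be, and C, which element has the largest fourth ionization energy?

Be

IE_4 is the cost of taking one more electron from the +3 cation: Si³⁺ still has 1 valence electron; Cl³⁺ still has 4 valence electrons; Be³⁺ is already 1 electron into the core; C³⁺ still has 1 valence electron.
Pulling an electron out of a noble-gas core costs far more than removing a remaining valence electron, so Be sits at the high end of IE_4.
Valence configurations: Si³⁺ [Ne]3s¹, Cl³⁺ [Ne]3s²3p², C³⁺ [He]2s¹.
The numbers (kJ/mol): Si 4356, Cl 5159, Be 21007, C 6223.
So the fourth ionization energies run Si < Cl < C < Be.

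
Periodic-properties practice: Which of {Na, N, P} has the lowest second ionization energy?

P

Consider each +1 ion: Na⁺ is the bare [Ne] core; N⁺ still has 4 valence electrons; P⁺ still has 4 valence electrons.
Pulling an electron out of a noble-gas core costs far more than removing a remaining valence electron, so Na sits at the high end of IE_2.
Valence configurations: N⁺ [He]2s²2p², P⁺ [Ne]3s²3p².
Approximate IE_2 values (kJ/mol): Na 4562, N 2856, P 1907.
Putting it together, IE_2: P < N < Na.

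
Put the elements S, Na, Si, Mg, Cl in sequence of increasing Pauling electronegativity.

Na is in period 3, group 1; Mg is in period 3, group 2; Si is in period 3, group 14; S is in period 3, group 16; Cl is in period 3, group 17.
EN rises left→right (higher Z_eff, smaller atoms) and falls top→bottom (larger, more shielded atoms).
All lie in period 3, so electronegativity increases left to right.
So from lowest to highest: Na < Mg < Si < S < Cl.

Na < Mg < Si < S < Cl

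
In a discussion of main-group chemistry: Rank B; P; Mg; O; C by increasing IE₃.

P < B < C < O < Mg

IE_3 is the cost of taking one more electron from the +2 cation: B²⁺ still has 1 valence electron; P²⁺ still has 3 valence electrons; Mg²⁺ is the bare [Ne] core; O²⁺ still has 4 valence electrons; C²⁺ still has 2 valence electrons.
Breaking into a closed-shell core is much more expensive than removing a leftover valence electron — Mg has the largest IE_3 here.
Valence configurations: B²⁺ [He]2s¹, P²⁺ [Ne]3s²3p¹, O²⁺ [He]2s²2p², C²⁺ [He]2s².
The numbers (kJ/mol): B 3660, P 2914, Mg 7733, O 5300, C 4620.
Overall IE_3 order: P < B < C < O < Mg.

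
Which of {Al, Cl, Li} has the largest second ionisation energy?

IE_2 is the cost of taking one more electron from the +1 cation: Al⁺ still has 2 valence electrons; Cl⁺ still has 6 valence electrons; Li⁺ is the bare [He] core.
Pulling an electron out of a noble-gas core costs far more than removing a remaining valence electron, so Li sits at the high end of IE_2.
Valence configurations: Al⁺ [Ne]3s², Cl⁺ [Ne]3s²3p⁴.
The numbers (kJ/mol): Al 1817, Cl 2298, Li 7298.
Putting it together, IE_2: Al < Cl < Li.

Li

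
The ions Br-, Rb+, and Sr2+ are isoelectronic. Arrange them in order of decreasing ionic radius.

Br- > Rb+ > Sr2+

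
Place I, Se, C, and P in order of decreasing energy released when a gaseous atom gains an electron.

I, Se, C, P

C is in period 2, group 14; P is in period 3, group 15; Se is in period 4, group 16; I is in period 5, group 17.
Atoms with high Z_eff and room in the valence shell (especially the halogens) have the most exothermic electron affinities.
A diagonal step moves right (one effect) and down (the opposite effect) at once.
C > P: the two effects oppose for this pair; the down-group effect wins (122 vs 72 kJ/mol).
Se > C: period and group pull opposite ways; the across-period shift dominates (195 vs 122 kJ/mol).
I > Se: period and group pull opposite ways; the across-period shift dominates (295 vs 195 kJ/mol).
Tabulated electron affinity (kJ/mol): C 122, P 72, Se 195, I 295.
So from highest to lowest: I > Se > C > P.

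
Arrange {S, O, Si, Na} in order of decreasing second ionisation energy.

Na, O, S, Si

Consider each +1 ion: S⁺ still has 5 valence electrons; O⁺ still has 5 valence electrons; Si⁺ still has 3 valence electrons; Na⁺ is the bare [Ne] core.
Pulling an electron out of a noble-gas core costs far more than removing a remaining valence electron, so Na sits at the high end of IE_2.
Valence configurations: S⁺ [Ne]3s²3p³, O⁺ [He]2s²2p³, Si⁺ [Ne]3s²3p¹.
Approximate IE_2 values (kJ/mol): S 2252, O 3388, Si 1577, Na 4562.
Hence IE_2: Si < S < O < Na.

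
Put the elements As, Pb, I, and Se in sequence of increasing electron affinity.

Pb, As, Se, I

EA tends to increase across a period and decrease down a group, though the pattern is less regular than for IE or radius.
Neither a single period nor a single group — weigh both effects.
As > Pb: relative to Pb, both the across-period and down-group shifts push As's electron affinity up.
Se > As: Se lies to the right of As in period 4, so the across-period effect alone puts Se higher.
I > Se: the two effects oppose for this pair; the across-period effect wins (295 vs 195 kJ/mol).
For reference (kJ/mol): As 78, Se 195, I 295, Pb 35.
So from lowest to highest: Pb < As < Se < I.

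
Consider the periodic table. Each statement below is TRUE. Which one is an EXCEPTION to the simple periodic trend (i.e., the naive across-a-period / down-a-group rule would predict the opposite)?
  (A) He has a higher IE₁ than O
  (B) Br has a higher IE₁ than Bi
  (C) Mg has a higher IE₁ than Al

The general trend: IE₁ increases across a period and decreases down a group.
(A) He (period 1, group 18) vs O (period 2, group 16): the stated order agrees with the simple trend.
(B) Br (period 4, group 17) vs Bi (period 6, group 15): the stated order agrees with the simple trend.
(C) Mg (period 3, group 2) vs Al (period 3, group 13): the stated order contradicts the simple trend.
The exception is (C): Al's single 3p electron is easier to remove than one from Mg's filled 3s².

(C)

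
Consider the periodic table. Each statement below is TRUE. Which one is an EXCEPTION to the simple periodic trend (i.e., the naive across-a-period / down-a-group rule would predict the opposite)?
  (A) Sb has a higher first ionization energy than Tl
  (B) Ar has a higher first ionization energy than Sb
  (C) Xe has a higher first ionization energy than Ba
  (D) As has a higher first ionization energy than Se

The general trend: first ionization energy increases across a period and decreases down a group.
(A) Sb (period 5, group 15) vs Tl (period 6, group 13): the stated order agrees with the simple trend.
(B) Ar (period 3, group 18) vs Sb (period 5, group 15): the stated order agrees with the simple trend.
(C) Xe (period 5, group 18) vs Ba (period 6, group 2): the stated order agrees with the simple trend.
(D) As (period 4, group 15) vs Se (period 4, group 16): the stated order contradicts the simple trend.
The exception is (D): Se (4p⁴) ionizes more easily than half-filled As (4p³).

(D)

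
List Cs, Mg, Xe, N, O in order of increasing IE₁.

Cs < Mg < Xe < O < N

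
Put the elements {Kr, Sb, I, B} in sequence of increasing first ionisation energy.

B is in period 2, group 13; Kr is in period 4, group 18; Sb is in period 5, group 15; I is in period 5, group 17.
First ionization energy rises across a period (greater Z_eff holds electrons more tightly) and falls down a group (valence electrons are farther from the nucleus).
These span different periods and groups, so the two trends combine.
Sb > B: period and group pull opposite ways; the across-period shift dominates (831 vs 801 kJ/mol).
I > Sb: I lies to the right of Sb in period 5, so the across-period effect alone puts I higher.
Kr > I: both effects reinforce here, so Kr is clearly the higher of the two.
Approximate values (kJ/mol): B 801, Kr 1351, Sb 831, I 1008.
So from lowest to highest: B < Sb < I < Kr.

B < Sb < I < Kr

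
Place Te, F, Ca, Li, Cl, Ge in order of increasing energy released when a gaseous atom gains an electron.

Atoms with high Z_eff and room in the valence shell (especially the halogens) have the most exothermic electron affinities.
Here both period and group differ, so the two effects have to be weighed against each other.
Li > Ca: period and group pull opposite ways; the down-group shift dominates (60 vs 2 kJ/mol).
Ge > Li: the two effects oppose for this pair; the across-period effect wins (119 vs 60 kJ/mol).
Te > Ge: period and group pull opposite ways; the across-period shift dominates (190 vs 119 kJ/mol).
F > Te: both effects reinforce here, so F is clearly the higher of the two.
Cl > F: this pair runs against the simple trend — see the exception note.
Note the exception: Cl has a higher electron affinity than F, contrary to the simple trend — F's small 2p subshell makes the incoming electron feel strong e⁻–e⁻ repulsion, so Cl actually releases more energy on gaining an electron.
For reference (kJ/mol): Li 60, F 328, Cl 349, Ca 2, Ge 119, Te 190.
So from lowest to highest: Ca < Li < Ge < Te < F < Cl.

Ca, Li, Ge, Te, F, Cl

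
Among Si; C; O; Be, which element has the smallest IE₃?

IE_3 is the cost of taking one more electron from the +2 cation: Si²⁺ still has 2 valence electrons; C²⁺ still has 2 valence electrons; O²⁺ still has 4 valence electrons; Be²⁺ is the bare [He] core.
Breaking into a closed-shell core is much more expensive than removing a leftover valence electron — Be has the largest IE_3 here.
Valence configurations: Si²⁺ [Ne]3s², C²⁺ [He]2s², O²⁺ [He]2s²2p².
The numbers (kJ/mol): Si 3232, C 4620, O 5300, Be 14849.
Overall IE_3 order: Si < C < O < Be.

Si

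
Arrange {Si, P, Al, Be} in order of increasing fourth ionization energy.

IE_4 is the cost of taking one more electron from the +3 cation: Si³⁺ still has 1 valence electron; P³⁺ still has 2 valence electrons; Al³⁺ is the bare [Ne] core; Be³⁺ is already 1 electron into the core.
Breaking into a closed-shell core is much more expensive than removing a leftover valence electron — Al and Be have the largest IE_4 here.
Valence configurations: Si³⁺ [Ne]3s¹, P³⁺ [Ne]3s².
The numbers (kJ/mol): Si 4356, P 4964, Al 11577, Be 21007.
So the fourth ionization energies run Si < P < Al < Be.

Si, P, Al, Be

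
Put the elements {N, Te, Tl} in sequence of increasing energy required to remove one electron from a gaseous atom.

N is in period 2, group 15; Te is in period 5, group 16; Tl is in period 6, group 13.
First ionization energy rises across a period (greater Z_eff holds electrons more tightly) and falls down a group (valence electrons are farther from the nucleus).
Here both period and group differ, so the two effects have to be weighed against each other.
Te > Tl: relative to Tl, both the across-period and down-group shifts push Te's first ionization energy up.
N > Te: period and group pull opposite ways; the down-group shift dominates (1402 vs 869 kJ/mol).
For reference (kJ/mol): N 1402, Te 869, Tl 589.
So from lowest to highest: Tl < Te < N.

Tl, Te, N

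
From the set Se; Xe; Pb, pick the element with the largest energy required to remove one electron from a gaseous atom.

Xe

Se is in period 4, group 16; Xe is in period 5, group 18; Pb is in period 6, group 14.
IE₁ increases left→right with effective nuclear charge and decreases top→bottom as the valence shell moves farther out.
These span different periods and groups, so the two trends combine.
Se > Pb: relative to Pb, both the across-period and down-group shifts push Se's first ionization energy up.
Xe > Se: period and group pull opposite ways; the across-period shift dominates (1170 vs 941 kJ/mol).
For reference (kJ/mol): Se 941, Xe 1170, Pb 716.
The largest energy required to remove one electron from a gaseous atom among these belongs to Xe.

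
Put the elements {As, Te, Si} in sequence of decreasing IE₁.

As > Te > Si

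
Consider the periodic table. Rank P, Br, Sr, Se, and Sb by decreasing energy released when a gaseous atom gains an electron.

P is in period 3, group 15; Se is in period 4, group 16; Br is in period 4, group 17; Sr is in period 5, group 2; Sb is in period 5, group 15.
Atoms with high Z_eff and room in the valence shell (especially the halogens) have the most exothermic electron affinities.
These span different periods and groups, so the two trends combine.
P > Sr: relative to Sr, both the across-period and down-group shifts push P's electron affinity up.
Sb > P: this pair runs against the simple trend — see the exception note.
Se > Sb: relative to Sb, both the across-period and down-group shifts push Se's electron affinity up.
Br > Se: Br lies to the right of Se in period 4, so the across-period effect alone puts Br higher.
Note the exception: Sb has a higher electron affinity than P, contrary to the simple trend — both are half-filled np³, but the pairing/repulsion penalty for the added electron shrinks as the p orbitals become larger and more diffuse down the group, and for Sb that outweighs the weaker nuclear attraction.
For reference (kJ/mol): P 72, Se 195, Br 325, Sr 5, Sb 103.
So from highest to lowest: Br > Se > Sb > P > Sr.

Br, Se, Sb, P, Sr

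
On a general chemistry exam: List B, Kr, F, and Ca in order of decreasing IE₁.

F > Kr > B > Ca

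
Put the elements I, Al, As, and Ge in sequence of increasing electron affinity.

Al, As, Ge, I

Atoms with high Z_eff and room in the valence shell (especially the halogens) have the most exothermic electron affinities.
Neither a single period nor a single group — weigh both effects.
As > Al: period and group pull opposite ways; the across-period shift dominates (78 vs 42 kJ/mol).
Ge > As: this pair runs against the simple trend — see the exception note.
I > Ge: the two effects oppose for this pair; the across-period effect wins (295 vs 119 kJ/mol).
Note the exception: Ge has a higher electron affinity than As, contrary to the simple trend — adding an electron to As's half-filled 4p³ is unfavourable, so Ge (4p²) has the more exothermic EA.
Tabulated electron affinity (kJ/mol): Al 42, Ge 119, As 78, I 295.
So from lowest to highest: Al < As < Ge < I.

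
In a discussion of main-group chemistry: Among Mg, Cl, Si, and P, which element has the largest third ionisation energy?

Mg

The third ionization energy removes an electron from the +2 ion. For each element: Mg²⁺ is the bare [Ne] core; Cl²⁺ still has 5 valence electrons; Si²⁺ still has 2 valence electrons; P²⁺ still has 3 valence electrons.
Breaking into a closed-shell core is much more expensive than removing a leftover valence electron — Mg has the largest IE_3 here.
Valence configurations: Cl²⁺ [Ne]3s²3p³, Si²⁺ [Ne]3s², P²⁺ [Ne]3s²3p¹.
P²⁺ loses a lone 3p electron whereas Si²⁺ must break into a filled 3s² pair, so IE_3(Si) > IE_3(P) even though P has the higher nuclear charge.
Tabulated IE_3 (kJ/mol): Mg 7733, Cl 3822, Si 3232, P 2914.
Hence IE_3: P < Si < Cl < Mg.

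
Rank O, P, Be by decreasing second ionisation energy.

After 1 electron has been removed, what remains? O⁺ still has 5 valence electrons; P⁺ still has 4 valence electrons; Be⁺ still has 1 valence electron.
All are still removing valence electrons, so compare the +1 ions as you would atoms: IE_2 generally rises across a period (higher Z_eff) and falls down a group (larger shell), subject to the usual subshell exceptions.
Valence configurations: O⁺ [He]2s²2p³, P⁺ [Ne]3s²3p², Be⁺ [He]2s¹.
Tabulated IE_2 (kJ/mol): O 3388, P 1907, Be 1757.
So the second ionization energies run Be < P < O.

O, P, Be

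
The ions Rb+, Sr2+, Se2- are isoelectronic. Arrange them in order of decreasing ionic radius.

All of these have 36 electrons, so size is governed by nuclear charge alone: the more protons, the stronger the pull on the same electron cloud, and the smaller the ion.
Nuclear charges: Sr2+ (Z=38), Rb+ (Z=37), Se2- (Z=34).
Largest to smallest: Se2- > Rb+ > Sr2+.

Se2- > Rb+ > Sr2+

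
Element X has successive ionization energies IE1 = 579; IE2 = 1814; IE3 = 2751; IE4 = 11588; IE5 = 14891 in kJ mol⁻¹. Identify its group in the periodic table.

Look for the largest jump between consecutive ionization energies: IE4/IE3 ≈ 4.2, far larger than any earlier ratio.
That jump marks the point where a core electron is being removed. So the atom has 3 valence electrons.
A main-group element with 3 valence electrons is in group 13.

Group 13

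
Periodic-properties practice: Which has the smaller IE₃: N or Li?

After 2 electrons have been removed, what remains? N²⁺ still has 3 valence electrons; Li²⁺ is already 1 electron into the core.
Pulling an electron out of a noble-gas core costs far more than removing a remaining valence electron, so Li sits at the high end of IE_3.
The numbers (kJ/mol): N 4578, Li 11815.
Overall IE_3 order: N < Li.

N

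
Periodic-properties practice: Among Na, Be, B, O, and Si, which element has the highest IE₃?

IE_3 is the cost of taking one more electron from the +2 cation: Na²⁺ is already 1 electron into the core; Be²⁺ is the bare [He] core; B²⁺ still has 1 valence electron; O²⁺ still has 4 valence electrons; Si²⁺ still has 2 valence electrons.
Core electrons are held far more tightly than valence electrons, so Na and Be top the IE_3 order.
Valence configurations: B²⁺ [He]2s¹, O²⁺ [He]2s²2p², Si²⁺ [Ne]3s².
The numbers (kJ/mol): Na 6910, Be 14849, B 3660, O 5300, Si 3232.
Overall IE_3 order: Si < B < O < Na < Be.

Be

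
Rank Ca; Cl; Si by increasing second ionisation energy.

Consider each +1 ion: Ca⁺ still has 1 valence electron; Cl⁺ still has 6 valence electrons; Si⁺ still has 3 valence electrons.
All are still removing valence electrons, so compare the +1 ions as you would atoms: IE_2 generally rises across a period (higher Z_eff) and falls down a group (larger shell), subject to the usual subshell exceptions.
Valence configurations: Ca⁺ [Ar]4s¹, Cl⁺ [Ne]3s²3p⁴, Si⁺ [Ne]3s²3p¹.
Approximate IE_2 values (kJ/mol): Ca 1145, Cl 2298, Si 1577.
Putting it together, IE_2: Ca < Si < Cl.

Ca < Si < Cl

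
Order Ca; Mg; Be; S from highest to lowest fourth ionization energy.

Be, Mg, Ca, S

The fourth ionization energy removes an electron from the +3 ion. For each element: Ca³⁺ is already 1 electron into the core; Mg³⁺ is already 1 electron into the core; Be³⁺ is already 1 electron into the core; S³⁺ still has 3 valence electrons.
Pulling an electron out of a noble-gas core costs far more than removing a remaining valence electron, so Ca, Mg and Be sit at the high end of IE_4.
Approximate IE_4 values (kJ/mol): Ca 6491, Mg 10543, Be 21007, S 4556.
So the fourth ionization energies run S < Ca < Mg < Be.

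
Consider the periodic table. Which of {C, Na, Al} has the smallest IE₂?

After 1 electron has been removed, what remains? C⁺ still has 3 valence electrons; Na⁺ is the bare [Ne] core; Al⁺ still has 2 valence electrons.
Core electrons are held far more tightly than valence electrons, so Na tops the IE_2 order.
Valence configurations: C⁺ [He]2s²2p¹, Al⁺ [Ne]3s².
Approximate IE_2 values (kJ/mol): C 2353, Na 4562, Al 1817.
Overall IE_2 order: Al < C < Na.

Al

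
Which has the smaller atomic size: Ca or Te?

Ca is in period 4, group 2; Te is in period 5, group 16.
Radius decreases left→right (rising Z_eff, same n) and increases top→bottom (higher n).
These span different periods and groups, so the two trends combine.
Ca > Te: the two effects oppose for this pair; the across-period effect wins (171 vs 136 pm).
Approximate values (pm): Ca 171, Te 136.
So Te has the smaller atomic size (Te < Ca).

Te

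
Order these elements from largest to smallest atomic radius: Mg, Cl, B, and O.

B is in period 2, group 13; O is in period 2, group 16; Mg is in period 3, group 2; Cl is in period 3, group 17.
Moving right in a period, electrons are added to the same shell under a stronger nuclear pull, so atoms get smaller; moving down, a new shell is opened and atoms get larger.
Neither a single period nor a single group — weigh both effects.
B > O: both are in period 2; the period trend gives B the larger value.
Cl > B: the two effects oppose for this pair; the down-group effect wins (99 vs 85 pm).
Mg > Cl: both are in period 3; the period trend gives Mg the larger value.
For reference (pm): B 85, O 63, Mg 139, Cl 99.
So from largest to smallest: Mg > Cl > B > O.

Mg, Cl, B, O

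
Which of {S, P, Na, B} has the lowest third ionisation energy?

P

Consider each +2 ion: S²⁺ still has 4 valence electrons; P²⁺ still has 3 valence electrons; Na²⁺ is already 1 electron into the core; B²⁺ still has 1 valence electron.
Pulling an electron out of a noble-gas core costs far more than removing a remaining valence electron, so Na sits at the high end of IE_3.
Valence configurations: S²⁺ [Ne]3s²3p², P²⁺ [Ne]3s²3p¹, B²⁺ [He]2s¹.
Approximate IE_3 values (kJ/mol): S 3357, P 2914, Na 6910, B 3660.
Overall IE_3 order: P < S < B < Na.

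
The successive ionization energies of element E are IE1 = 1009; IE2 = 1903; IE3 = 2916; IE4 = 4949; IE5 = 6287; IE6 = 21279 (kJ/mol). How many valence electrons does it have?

5

Look for the largest jump between consecutive ionization energies: IE6/IE5 ≈ 3.4, far larger than any earlier ratio.
That jump marks the point where a core electron is being removed. So the atom has 5 valence electrons.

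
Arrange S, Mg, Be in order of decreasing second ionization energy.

S > Be > Mg

The second ionization energy removes an electron from the +1 ion. For each element: S⁺ still has 5 valence electrons; Mg⁺ still has 1 valence electron; Be⁺ still has 1 valence electron.
All are still removing valence electrons, so compare the +1 ions as you would atoms: IE_2 generally rises across a period (higher Z_eff) and falls down a group (larger shell), subject to the usual subshell exceptions.
Valence configurations: S⁺ [Ne]3s²3p³, Mg⁺ [Ne]3s¹, Be⁺ [He]2s¹.
Approximate IE_2 values (kJ/mol): S 2252, Mg 1451, Be 1757.
So the second ionization energies run Mg < Be < S.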